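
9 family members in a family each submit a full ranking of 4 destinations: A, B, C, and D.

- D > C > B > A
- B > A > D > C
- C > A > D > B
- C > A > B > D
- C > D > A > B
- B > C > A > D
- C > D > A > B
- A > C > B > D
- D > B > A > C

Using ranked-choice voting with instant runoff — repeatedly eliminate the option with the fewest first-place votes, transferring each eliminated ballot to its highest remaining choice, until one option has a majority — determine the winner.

C

Round 1: C 4, B 2, D 2, A 1. A has the fewest and is eliminated.
Round 2: C 5, B 2, D 2. C has a majority.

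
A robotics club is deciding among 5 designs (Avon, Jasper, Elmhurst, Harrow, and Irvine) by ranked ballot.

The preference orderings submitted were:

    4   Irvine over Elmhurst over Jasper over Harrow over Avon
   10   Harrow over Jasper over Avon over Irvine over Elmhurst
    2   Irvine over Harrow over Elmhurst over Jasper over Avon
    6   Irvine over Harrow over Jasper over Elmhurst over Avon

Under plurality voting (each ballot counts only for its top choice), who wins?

Irvine

First-place vote totals:
  Avon: 0
  Jasper: 0
  Elmhurst: 0
  Harrow: 10
  Irvine: 12
Irvine has the most first-place votes.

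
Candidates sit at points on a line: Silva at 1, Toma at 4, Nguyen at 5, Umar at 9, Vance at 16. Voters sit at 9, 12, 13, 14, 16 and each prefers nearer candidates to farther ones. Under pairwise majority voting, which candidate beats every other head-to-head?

Vance

With single-peaked preferences on a line, the Condorcet winner is the candidate closest to the median voter.
The median voter (position 13) is closest to Vance at 16.
Check: Vance vs Umar — voters closer to Vance: 3 of 5.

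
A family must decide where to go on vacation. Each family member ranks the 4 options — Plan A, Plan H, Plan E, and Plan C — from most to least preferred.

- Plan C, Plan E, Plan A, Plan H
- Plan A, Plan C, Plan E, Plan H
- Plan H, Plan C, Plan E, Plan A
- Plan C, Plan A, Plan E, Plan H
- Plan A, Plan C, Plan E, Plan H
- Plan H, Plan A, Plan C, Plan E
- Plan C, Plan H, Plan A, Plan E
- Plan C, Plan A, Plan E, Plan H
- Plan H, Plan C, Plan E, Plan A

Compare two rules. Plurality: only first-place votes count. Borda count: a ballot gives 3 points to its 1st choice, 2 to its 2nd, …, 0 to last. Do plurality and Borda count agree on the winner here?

Plurality first-place counts: Plan A 2, Plan H 3, Plan E 0, Plan C 4 → Plan C.
Borda totals: Plan A 14, Plan H 11, Plan E 8, Plan C 21 → Plan C.
The two rules agree on Plan C.

Yes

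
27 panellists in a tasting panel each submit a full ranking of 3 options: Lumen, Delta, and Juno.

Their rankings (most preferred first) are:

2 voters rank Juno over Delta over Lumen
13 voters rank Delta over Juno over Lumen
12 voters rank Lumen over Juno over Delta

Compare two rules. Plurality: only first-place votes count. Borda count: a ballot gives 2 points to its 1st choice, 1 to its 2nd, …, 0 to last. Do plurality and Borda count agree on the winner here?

No

Plurality first-place counts: Lumen 12, Delta 13, Juno 2 → Delta.
Borda totals: Lumen 24, Delta 28, Juno 29 → Juno.
The two rules disagree: plurality picks Delta, Borda picks Juno.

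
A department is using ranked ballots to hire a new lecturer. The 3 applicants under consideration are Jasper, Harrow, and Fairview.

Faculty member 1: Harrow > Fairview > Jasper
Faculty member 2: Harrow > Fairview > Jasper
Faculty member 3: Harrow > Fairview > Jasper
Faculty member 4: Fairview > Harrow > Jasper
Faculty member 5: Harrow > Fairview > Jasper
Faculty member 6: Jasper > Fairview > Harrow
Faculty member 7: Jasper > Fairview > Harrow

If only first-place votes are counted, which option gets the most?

Harrow

First-place vote totals:
  Jasper: 2
  Harrow: 4
  Fairview: 1
Harrow has the most first-place votes.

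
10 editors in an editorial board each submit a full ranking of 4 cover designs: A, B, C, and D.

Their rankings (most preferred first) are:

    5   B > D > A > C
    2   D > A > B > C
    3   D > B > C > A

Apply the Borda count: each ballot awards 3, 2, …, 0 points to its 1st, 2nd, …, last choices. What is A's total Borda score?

9

Borda scores:
  A: 5·1 + 2·2 + 3·0 = 9
  B: 5·3 + 2·1 + 3·2 = 23
  C: 5·0 + 2·0 + 3·1 = 3
  D: 5·2 + 2·3 + 3·3 = 25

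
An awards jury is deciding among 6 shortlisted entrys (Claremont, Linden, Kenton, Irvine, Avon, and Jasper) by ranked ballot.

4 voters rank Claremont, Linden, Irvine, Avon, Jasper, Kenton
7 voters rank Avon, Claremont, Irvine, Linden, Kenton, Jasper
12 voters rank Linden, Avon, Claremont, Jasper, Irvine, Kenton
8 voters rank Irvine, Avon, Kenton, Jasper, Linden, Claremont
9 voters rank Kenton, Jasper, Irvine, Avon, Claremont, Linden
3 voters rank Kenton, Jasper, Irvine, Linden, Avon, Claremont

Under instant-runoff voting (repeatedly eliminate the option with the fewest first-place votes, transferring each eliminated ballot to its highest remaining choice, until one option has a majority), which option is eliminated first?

Jasper

Round 1: Linden 12, Kenton 12, Irvine 8, Avon 7, Claremont 4, Jasper 0. Jasper has the fewest and is eliminated.
Round 2: Linden 12, Kenton 12, Irvine 8, Avon 7, Claremont 4. Claremont has the fewest and is eliminated.
Round 3: Linden 16, Kenton 12, Irvine 8, Avon 7. Avon has the fewest and is eliminated.
Round 4: Linden 16, Irvine 15, Kenton 12. Kenton has the fewest and is eliminated.
Round 5: Irvine 27, Linden 16. Irvine has a majority.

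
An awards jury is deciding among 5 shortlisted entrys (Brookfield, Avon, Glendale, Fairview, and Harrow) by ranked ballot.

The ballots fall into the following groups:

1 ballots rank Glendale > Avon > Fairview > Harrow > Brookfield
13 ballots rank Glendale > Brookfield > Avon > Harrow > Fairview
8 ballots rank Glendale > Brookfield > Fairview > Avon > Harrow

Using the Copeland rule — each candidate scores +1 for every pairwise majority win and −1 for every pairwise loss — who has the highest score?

Pairwise results:
  Brookfield vs Avon: Brookfield wins 21–1.
  Brookfield vs Glendale: Glendale wins 22–0.
  Brookfield vs Fairview: Brookfield wins 21–1.
  Brookfield vs Harrow: Brookfield wins 21–1.
  Avon vs Glendale: Glendale wins 22–0.
  Avon vs Fairview: Avon wins 14–8.
  Avon vs Harrow: Avon wins 22–0.
  Glendale vs Fairview: Glendale wins 22–0.
  Glendale vs Harrow: Glendale wins 22–0.
  Fairview vs Harrow: Harrow wins 13–9.
Copeland scores (wins − losses):
  Brookfield: 3 − 1 = 2
  Avon: 2 − 2 = 0
  Glendale: 4 − 0 = 4
  Fairview: 0 − 4 = -4
  Harrow: 1 − 3 = -2
Glendale has the best Copeland score.

Glendale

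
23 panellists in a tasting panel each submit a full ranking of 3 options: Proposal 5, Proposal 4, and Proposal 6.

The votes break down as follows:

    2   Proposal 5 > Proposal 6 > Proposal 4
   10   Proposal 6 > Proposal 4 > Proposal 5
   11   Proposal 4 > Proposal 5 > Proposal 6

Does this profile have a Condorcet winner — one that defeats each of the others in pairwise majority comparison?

Head-to-head results (23 voters total):
Proposal 5 vs Proposal 4: Proposal 4 wins 21–2.
Proposal 5 vs Proposal 6: Proposal 5 wins 13–10.
Proposal 4 vs Proposal 6: Proposal 6 wins 12–11.
No candidate beats all others: Proposal 5 beats Proposal 6 beats Proposal 4 beats Proposal 5, a majority cycle.

No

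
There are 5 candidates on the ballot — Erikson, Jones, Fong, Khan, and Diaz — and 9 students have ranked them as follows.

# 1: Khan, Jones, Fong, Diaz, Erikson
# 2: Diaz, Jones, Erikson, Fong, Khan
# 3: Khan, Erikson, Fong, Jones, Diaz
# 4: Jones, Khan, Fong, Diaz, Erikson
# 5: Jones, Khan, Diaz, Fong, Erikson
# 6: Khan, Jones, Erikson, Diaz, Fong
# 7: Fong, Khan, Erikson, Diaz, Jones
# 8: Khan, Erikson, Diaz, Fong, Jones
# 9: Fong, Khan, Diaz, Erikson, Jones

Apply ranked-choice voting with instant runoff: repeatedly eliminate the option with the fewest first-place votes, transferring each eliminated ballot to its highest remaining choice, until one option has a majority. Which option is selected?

Round 1: Khan 4, Jones 2, Fong 2, Diaz 1, Erikson 0. Erikson has the fewest and is eliminated.
Round 2: Khan 4, Jones 2, Fong 2, Diaz 1. Diaz has the fewest and is eliminated.
Round 3: Khan 4, Jones 3, Fong 2. Fong has the fewest and is eliminated.
Round 4: Khan 6, Jones 3. Khan has a majority.

Khan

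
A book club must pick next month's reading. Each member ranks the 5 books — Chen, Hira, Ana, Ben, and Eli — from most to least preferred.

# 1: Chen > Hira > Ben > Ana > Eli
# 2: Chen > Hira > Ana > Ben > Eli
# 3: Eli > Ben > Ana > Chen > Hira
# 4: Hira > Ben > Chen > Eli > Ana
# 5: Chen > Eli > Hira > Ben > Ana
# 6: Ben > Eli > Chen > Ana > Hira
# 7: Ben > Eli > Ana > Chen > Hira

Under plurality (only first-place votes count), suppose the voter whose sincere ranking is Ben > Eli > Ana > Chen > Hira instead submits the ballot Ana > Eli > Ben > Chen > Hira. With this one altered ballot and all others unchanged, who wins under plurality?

Chen

First-place totals with the altered ballot: Chen 3, Hira 1, Ana 1, Ben 1, Eli 1.
The winner is unchanged: still Chen.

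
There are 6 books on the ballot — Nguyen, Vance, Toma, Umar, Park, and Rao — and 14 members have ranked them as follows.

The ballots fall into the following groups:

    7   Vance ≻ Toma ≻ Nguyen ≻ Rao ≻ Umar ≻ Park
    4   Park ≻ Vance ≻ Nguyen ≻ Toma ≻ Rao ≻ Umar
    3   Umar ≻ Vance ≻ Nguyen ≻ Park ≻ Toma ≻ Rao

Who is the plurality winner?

First-place vote totals:
  Nguyen: 0
  Vance: 7
  Toma: 0
  Umar: 3
  Park: 4
  Rao: 0
Vance has the most first-place votes.

Vance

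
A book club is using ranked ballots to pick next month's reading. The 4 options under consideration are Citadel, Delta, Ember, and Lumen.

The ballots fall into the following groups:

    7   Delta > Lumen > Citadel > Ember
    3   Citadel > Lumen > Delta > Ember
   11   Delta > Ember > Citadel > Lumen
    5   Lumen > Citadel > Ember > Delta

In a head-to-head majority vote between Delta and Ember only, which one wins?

Delta

Ballots ranking Delta above Ember: 7+3+11 = 21.
Ballots ranking Ember above Delta: 5.
Delta wins the head-to-head, 21–5.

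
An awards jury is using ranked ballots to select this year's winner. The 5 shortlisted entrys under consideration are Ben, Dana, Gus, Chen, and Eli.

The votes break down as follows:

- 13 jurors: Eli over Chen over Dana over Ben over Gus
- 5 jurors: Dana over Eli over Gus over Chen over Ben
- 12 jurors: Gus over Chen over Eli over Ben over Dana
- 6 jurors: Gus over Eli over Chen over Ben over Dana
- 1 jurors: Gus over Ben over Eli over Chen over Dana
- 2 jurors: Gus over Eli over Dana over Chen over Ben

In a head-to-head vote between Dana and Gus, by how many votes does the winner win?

Ballots ranking Dana above Gus: 13+5 = 18.
Ballots ranking Gus above Dana: 12+6+1+2 = 21.
Gus wins 21–18, a margin of 3.

3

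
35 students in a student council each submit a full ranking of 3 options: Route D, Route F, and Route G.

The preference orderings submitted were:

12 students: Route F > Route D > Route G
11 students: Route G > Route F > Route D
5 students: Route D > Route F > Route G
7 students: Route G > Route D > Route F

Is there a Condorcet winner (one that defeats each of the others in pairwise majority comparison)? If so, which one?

Route G

Head-to-head results (35 voters total):
Route D vs Route F: Route F wins 23–12.
Route D vs Route G: Route G wins 18–17.
Route F vs Route G: Route G wins 18–17.
Route G beats each rival — Route D (18–17), Route F (18–17) — so Route G is the Condorcet winner.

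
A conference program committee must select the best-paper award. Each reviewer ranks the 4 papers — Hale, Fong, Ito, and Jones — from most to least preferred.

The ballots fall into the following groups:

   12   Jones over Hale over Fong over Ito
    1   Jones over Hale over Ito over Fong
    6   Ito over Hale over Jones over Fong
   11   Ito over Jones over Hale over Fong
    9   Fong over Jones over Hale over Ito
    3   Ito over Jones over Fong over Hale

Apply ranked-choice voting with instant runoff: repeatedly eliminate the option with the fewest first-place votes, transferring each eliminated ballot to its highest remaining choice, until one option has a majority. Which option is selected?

Round 1: Ito 20, Jones 13, Fong 9, Hale 0. Hale has the fewest and is eliminated.
Round 2: Ito 20, Jones 13, Fong 9. Fong has the fewest and is eliminated.
Round 3: Jones 22, Ito 20. Jones has a majority.

Jones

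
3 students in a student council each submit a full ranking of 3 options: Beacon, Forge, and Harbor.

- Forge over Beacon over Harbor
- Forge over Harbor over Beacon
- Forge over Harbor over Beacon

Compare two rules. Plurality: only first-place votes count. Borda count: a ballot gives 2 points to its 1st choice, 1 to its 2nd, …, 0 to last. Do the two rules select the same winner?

Plurality first-place counts: Beacon 0, Forge 3, Harbor 0 → Forge.
Borda totals: Beacon 1, Forge 6, Harbor 2 → Forge.
The two rules agree on Forge.

Yes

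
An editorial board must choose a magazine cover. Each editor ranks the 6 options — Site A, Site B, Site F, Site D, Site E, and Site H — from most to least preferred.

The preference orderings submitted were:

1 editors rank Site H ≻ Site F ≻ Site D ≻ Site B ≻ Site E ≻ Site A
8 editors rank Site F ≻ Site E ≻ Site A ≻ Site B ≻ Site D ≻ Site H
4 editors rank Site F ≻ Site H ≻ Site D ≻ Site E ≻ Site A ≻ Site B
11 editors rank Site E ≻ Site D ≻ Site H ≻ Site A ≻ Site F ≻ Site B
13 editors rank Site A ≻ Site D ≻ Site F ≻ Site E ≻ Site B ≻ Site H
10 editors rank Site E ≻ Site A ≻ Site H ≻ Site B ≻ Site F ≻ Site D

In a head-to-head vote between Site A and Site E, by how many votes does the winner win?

21

Ballots ranking Site A above Site E: 13.
Ballots ranking Site E above Site A: 1+8+4+11+10 = 34.
Site E wins 34–13, a margin of 21.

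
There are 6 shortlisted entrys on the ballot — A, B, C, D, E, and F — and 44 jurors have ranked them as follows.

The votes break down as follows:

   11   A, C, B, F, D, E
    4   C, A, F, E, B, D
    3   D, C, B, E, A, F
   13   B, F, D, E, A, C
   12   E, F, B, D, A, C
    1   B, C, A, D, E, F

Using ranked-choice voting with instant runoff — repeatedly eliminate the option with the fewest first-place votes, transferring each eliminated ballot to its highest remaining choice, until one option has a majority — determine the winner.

Round 1: B 14, E 12, A 11, C 4, D 3, F 0. F has the fewest and is eliminated.
Round 2: B 14, E 12, A 11, C 4, D 3. D has the fewest and is eliminated.
Round 3: B 14, E 12, A 11, C 7. C has the fewest and is eliminated.
Round 4: B 17, A 15, E 12. E has the fewest and is eliminated.
Round 5: B 29, A 15. B has a majority.

B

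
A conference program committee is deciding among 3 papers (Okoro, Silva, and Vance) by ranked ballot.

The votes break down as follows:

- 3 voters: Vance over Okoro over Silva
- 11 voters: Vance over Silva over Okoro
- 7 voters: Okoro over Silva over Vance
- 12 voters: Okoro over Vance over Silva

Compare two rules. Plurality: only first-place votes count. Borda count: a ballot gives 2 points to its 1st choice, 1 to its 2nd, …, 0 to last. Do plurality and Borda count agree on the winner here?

Plurality first-place counts: Okoro 19, Silva 0, Vance 14 → Okoro.
Borda totals: Okoro 41, Silva 18, Vance 40 → Okoro.
The two rules agree on Okoro.

Yes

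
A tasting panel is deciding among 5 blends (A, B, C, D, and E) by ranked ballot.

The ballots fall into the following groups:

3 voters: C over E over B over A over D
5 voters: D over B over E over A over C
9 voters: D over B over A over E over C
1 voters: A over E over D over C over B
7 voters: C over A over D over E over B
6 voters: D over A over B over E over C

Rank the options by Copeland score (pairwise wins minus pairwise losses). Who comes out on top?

D

Pairwise results:
  A vs B: B wins 17–14.
  A vs C: A wins 21–10.
  A vs D: D wins 20–11.
  A vs E: A wins 23–8.
  B vs C: B wins 20–11.
  B vs D: D wins 28–3.
  B vs E: B wins 20–11.
  C vs D: D wins 21–10.
  C vs E: E wins 21–10.
  D vs E: D wins 27–4.
Copeland scores (wins − losses):
  A: 2 − 2 = 0
  B: 3 − 1 = 2
  C: 0 − 4 = -4
  D: 4 − 0 = 4
  E: 1 − 3 = -2
D has the best Copeland score.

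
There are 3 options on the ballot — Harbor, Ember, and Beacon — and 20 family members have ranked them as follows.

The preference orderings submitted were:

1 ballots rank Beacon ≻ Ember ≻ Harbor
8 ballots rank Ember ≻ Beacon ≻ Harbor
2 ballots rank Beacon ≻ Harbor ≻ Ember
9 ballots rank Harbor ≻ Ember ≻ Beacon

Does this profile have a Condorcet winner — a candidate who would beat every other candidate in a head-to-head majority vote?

Head-to-head results (20 voters total):
Harbor vs Ember: Harbor wins 11–9.
Harbor vs Beacon: Beacon wins 11–9.
Ember vs Beacon: Ember wins 17–3.
No candidate beats all others: Harbor beats Ember beats Beacon beats Harbor, a majority cycle.

No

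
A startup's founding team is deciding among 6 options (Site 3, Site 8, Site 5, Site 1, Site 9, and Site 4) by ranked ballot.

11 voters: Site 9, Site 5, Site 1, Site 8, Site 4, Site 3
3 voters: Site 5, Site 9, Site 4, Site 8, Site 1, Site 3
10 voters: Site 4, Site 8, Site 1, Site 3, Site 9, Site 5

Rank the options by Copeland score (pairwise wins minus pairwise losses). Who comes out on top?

Site 9

Pairwise results:
  Site 3 vs Site 8: Site 8 wins 24–0.
  Site 3 vs Site 5: Site 5 wins 14–10.
  Site 3 vs Site 1: Site 1 wins 24–0.
  Site 3 vs Site 9: Site 9 wins 14–10.
  Site 3 vs Site 4: Site 4 wins 24–0.
  Site 8 vs Site 5: Site 5 wins 14–10.
  Site 8 vs Site 1: Site 8 wins 13–11.
  Site 8 vs Site 9: Site 9 wins 14–10.
  Site 8 vs Site 4: Site 4 wins 13–11.
  Site 5 vs Site 1: Site 5 wins 14–10.
  Site 5 vs Site 9: Site 9 wins 21–3.
  Site 5 vs Site 4: Site 5 wins 14–10.
  Site 1 vs Site 9: Site 9 wins 14–10.
  Site 1 vs Site 4: Site 4 wins 13–11.
  Site 9 vs Site 4: Site 9 wins 14–10.
Copeland scores (wins − losses):
  Site 3: 0 − 5 = -5
  Site 8: 2 − 3 = -1
  Site 5: 4 − 1 = 3
  Site 1: 1 − 4 = -3
  Site 9: 5 − 0 = 5
  Site 4: 3 − 2 = 1
Site 9 has the best Copeland score.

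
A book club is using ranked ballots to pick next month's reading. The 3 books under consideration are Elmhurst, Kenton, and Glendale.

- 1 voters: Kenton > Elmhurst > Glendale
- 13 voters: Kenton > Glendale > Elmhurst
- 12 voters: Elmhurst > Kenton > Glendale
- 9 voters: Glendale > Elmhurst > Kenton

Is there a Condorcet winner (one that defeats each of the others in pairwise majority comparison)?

No

Head-to-head results (35 voters total):
Elmhurst vs Kenton: Elmhurst wins 21–14.
Elmhurst vs Glendale: Glendale wins 22–13.
Kenton vs Glendale: Kenton wins 26–9.
No candidate beats all others: Elmhurst beats Kenton beats Glendale beats Elmhurst, a majority cycle.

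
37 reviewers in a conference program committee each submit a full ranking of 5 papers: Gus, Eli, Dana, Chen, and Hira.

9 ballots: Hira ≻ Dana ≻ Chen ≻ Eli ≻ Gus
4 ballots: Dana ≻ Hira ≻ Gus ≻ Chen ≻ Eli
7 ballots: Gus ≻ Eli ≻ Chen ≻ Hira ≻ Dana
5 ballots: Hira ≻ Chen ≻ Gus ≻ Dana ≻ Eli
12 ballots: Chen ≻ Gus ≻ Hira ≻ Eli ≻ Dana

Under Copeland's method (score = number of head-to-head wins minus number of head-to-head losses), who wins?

Chen

Pairwise results:
  Gus vs Eli: Gus wins 28–9.
  Gus vs Dana: Gus wins 24–13.
  Gus vs Chen: Chen wins 26–11.
  Gus vs Hira: Gus wins 19–18.
  Eli vs Dana: Eli wins 19–18.
  Eli vs Chen: Chen wins 30–7.
  Eli vs Hira: Hira wins 30–7.
  Dana vs Chen: Chen wins 24–13.
  Dana vs Hira: Hira wins 33–4.
  Chen vs Hira: Chen wins 19–18.
Copeland scores (wins − losses):
  Gus: 3 − 1 = 2
  Eli: 1 − 3 = -2
  Dana: 0 − 4 = -4
  Chen: 4 − 0 = 4
  Hira: 2 − 2 = 0
Chen has the best Copeland score.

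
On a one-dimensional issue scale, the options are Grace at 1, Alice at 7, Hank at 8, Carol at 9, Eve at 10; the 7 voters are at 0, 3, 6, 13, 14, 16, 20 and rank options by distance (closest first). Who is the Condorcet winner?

Eve

With single-peaked preferences on a line, the Condorcet winner is the candidate closest to the median voter.
The median voter (position 13) is closest to Eve at 10.
Check: Eve vs Carol — voters closer to Eve: 4 of 7.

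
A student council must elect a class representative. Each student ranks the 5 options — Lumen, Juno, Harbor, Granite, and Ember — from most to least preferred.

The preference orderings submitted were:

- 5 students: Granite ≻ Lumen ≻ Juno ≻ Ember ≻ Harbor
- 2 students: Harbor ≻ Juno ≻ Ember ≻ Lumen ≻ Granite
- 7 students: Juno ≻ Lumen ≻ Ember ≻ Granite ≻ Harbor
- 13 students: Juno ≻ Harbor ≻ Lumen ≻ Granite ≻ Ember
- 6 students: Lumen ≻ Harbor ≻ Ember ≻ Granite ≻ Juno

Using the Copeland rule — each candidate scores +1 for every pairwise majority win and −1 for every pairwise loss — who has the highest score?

Pairwise results:
  Lumen vs Juno: Juno wins 22–11.
  Lumen vs Harbor: Lumen wins 18–15.
  Lumen vs Granite: Lumen wins 28–5.
  Lumen vs Ember: Lumen wins 31–2.
  Juno vs Harbor: Juno wins 25–8.
  Juno vs Granite: Juno wins 22–11.
  Juno vs Ember: Juno wins 27–6.
  Harbor vs Granite: Harbor wins 21–12.
  Harbor vs Ember: Harbor wins 21–12.
  Granite vs Ember: Granite wins 18–15.
Copeland scores (wins − losses):
  Lumen: 3 − 1 = 2
  Juno: 4 − 0 = 4
  Harbor: 2 − 2 = 0
  Granite: 1 − 3 = -2
  Ember: 0 − 4 = -4
Juno has the best Copeland score.

Juno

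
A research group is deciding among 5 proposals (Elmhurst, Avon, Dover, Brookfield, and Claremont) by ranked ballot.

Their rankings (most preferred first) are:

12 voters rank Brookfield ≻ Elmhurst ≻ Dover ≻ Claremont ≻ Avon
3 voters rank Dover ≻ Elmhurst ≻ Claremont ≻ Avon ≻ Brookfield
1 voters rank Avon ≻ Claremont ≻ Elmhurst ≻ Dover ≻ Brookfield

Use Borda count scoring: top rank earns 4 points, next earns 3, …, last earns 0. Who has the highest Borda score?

Borda scores:
  Elmhurst: 12·3 + 3·3 + 2 = 47
  Avon: 12·0 + 3·1 + 4 = 7
  Dover: 12·2 + 3·4 + 1 = 37
  Brookfield: 12·4 + 3·0 + 0 = 48
  Claremont: 12·1 + 3·2 + 3 = 21
Brookfield has the highest total.

Brookfield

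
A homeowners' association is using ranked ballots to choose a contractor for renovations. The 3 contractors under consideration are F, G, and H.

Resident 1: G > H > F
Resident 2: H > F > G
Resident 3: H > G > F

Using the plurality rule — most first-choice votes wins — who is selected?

H

First-place vote totals:
  F: 0
  G: 1
  H: 2
H has the most first-place votes.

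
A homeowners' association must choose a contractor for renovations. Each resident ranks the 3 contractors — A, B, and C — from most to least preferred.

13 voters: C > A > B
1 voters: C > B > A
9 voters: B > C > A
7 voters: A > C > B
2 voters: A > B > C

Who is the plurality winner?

C

First-place vote totals:
  A: 9
  B: 9
  C: 14
C has the most first-place votes.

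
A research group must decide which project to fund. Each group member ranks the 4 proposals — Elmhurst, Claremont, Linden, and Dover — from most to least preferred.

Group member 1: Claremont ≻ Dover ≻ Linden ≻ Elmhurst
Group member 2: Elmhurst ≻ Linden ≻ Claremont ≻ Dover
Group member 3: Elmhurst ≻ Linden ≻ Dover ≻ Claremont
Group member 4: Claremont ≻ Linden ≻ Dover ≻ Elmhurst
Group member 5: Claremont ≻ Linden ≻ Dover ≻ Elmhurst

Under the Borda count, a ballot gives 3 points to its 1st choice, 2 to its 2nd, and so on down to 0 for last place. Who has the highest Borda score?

Claremont

Borda scores:
  Elmhurst: 0 + 3 + 3 + 0 + 0 = 6
  Claremont: 3 + 1 + 0 + 3 + 3 = 10
  Linden: 1 + 2 + 2 + 2 + 2 = 9
  Dover: 2 + 0 + 1 + 1 + 1 = 5
Claremont has the highest total.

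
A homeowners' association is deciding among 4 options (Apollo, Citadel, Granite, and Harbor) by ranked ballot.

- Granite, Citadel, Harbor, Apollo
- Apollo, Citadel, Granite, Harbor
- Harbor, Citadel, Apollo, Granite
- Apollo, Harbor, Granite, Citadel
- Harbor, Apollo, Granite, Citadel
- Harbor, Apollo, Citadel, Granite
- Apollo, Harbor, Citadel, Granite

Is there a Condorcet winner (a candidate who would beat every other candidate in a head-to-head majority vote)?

Head-to-head results (7 voters total):
Apollo vs Citadel: Apollo wins 5–2.
Apollo vs Granite: Apollo wins 6–1.
Apollo vs Harbor: Harbor wins 4–3.
Citadel vs Granite: Citadel wins 4–3.
Citadel vs Harbor: Harbor wins 5–2.
Granite vs Harbor: Harbor wins 5–2.
Harbor beats each rival — Apollo (4–3), Citadel (5–2), Granite (5–2) — so Harbor is the Condorcet winner.

Yes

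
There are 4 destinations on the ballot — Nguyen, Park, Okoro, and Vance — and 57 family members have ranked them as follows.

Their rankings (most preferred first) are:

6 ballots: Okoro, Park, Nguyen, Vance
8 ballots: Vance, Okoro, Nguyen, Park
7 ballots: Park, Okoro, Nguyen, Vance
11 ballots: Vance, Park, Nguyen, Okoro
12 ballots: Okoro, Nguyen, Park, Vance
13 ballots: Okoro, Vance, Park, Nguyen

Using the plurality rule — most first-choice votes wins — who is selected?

Okoro

First-place vote totals:
  Nguyen: 0
  Park: 7
  Okoro: 31
  Vance: 19
Okoro has the most first-place votes.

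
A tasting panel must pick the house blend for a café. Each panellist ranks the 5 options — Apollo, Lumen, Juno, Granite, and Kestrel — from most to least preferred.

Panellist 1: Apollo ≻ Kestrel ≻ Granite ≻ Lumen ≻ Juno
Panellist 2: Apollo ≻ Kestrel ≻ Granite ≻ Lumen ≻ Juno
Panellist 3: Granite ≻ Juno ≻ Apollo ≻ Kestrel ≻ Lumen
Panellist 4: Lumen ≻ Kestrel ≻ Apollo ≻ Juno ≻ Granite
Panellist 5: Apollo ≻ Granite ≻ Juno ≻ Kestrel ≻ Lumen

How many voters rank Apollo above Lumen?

4

Ballots ranking Apollo above Lumen: 4.
Ballots ranking Lumen above Apollo: 1.
So 4 of 5 voters prefer Apollo to Lumen.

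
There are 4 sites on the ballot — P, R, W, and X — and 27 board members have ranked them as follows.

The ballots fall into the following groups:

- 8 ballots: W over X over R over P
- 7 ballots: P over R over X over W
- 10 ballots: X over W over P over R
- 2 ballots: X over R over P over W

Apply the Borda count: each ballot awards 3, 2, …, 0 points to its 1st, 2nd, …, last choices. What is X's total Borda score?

Borda scores:
  P: 8·0 + 7·3 + 10·1 + 2·1 = 33
  R: 8·1 + 7·2 + 10·0 + 2·2 = 26
  W: 8·3 + 7·0 + 10·2 + 2·0 = 44
  X: 8·2 + 7·1 + 10·3 + 2·3 = 59

59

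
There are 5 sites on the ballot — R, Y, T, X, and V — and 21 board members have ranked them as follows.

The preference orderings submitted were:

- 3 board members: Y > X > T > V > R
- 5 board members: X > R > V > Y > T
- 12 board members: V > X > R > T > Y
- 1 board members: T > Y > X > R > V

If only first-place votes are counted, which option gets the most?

V

First-place vote totals:
  R: 0
  Y: 3
  T: 1
  X: 5
  V: 12
V has the most first-place votes.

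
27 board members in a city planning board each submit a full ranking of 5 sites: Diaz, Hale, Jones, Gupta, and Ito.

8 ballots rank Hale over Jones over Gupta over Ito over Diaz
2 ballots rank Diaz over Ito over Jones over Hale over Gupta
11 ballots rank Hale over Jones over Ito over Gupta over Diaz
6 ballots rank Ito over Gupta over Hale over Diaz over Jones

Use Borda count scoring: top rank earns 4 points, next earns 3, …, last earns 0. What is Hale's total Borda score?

90

Borda scores:
  Diaz: 8·0 + 2·4 + 11·0 + 6·1 = 14
  Hale: 8·4 + 2·1 + 11·4 + 6·2 = 90
  Jones: 8·3 + 2·2 + 11·3 + 6·0 = 61
  Gupta: 8·2 + 2·0 + 11·1 + 6·3 = 45
  Ito: 8·1 + 2·3 + 11·2 + 6·4 = 60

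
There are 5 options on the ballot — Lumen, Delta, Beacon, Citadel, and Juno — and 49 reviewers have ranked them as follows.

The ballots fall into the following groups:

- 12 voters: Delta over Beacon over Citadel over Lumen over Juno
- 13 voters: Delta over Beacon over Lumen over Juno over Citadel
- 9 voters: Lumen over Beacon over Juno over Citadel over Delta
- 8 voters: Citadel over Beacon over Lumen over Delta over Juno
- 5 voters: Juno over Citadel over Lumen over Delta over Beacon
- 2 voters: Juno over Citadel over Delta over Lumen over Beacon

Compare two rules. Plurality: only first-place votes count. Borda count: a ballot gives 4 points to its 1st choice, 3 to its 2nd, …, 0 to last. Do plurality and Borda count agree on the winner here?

Plurality first-place counts: Lumen 9, Delta 25, Beacon 0, Citadel 8, Juno 7 → Delta.
Borda totals: Lumen 102, Delta 117, Beacon 126, Citadel 86, Juno 59 → Beacon.
The two rules disagree: plurality picks Delta, Borda picks Beacon.

No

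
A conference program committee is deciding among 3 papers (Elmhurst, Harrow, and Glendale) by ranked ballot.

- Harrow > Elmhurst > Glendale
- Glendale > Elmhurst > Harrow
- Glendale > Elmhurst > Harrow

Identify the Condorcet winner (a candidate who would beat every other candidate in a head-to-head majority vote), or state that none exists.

Head-to-head results (3 voters total):
Elmhurst vs Harrow: Elmhurst wins 2–1.
Elmhurst vs Glendale: Glendale wins 2–1.
Harrow vs Glendale: Glendale wins 2–1.
Glendale beats each rival — Elmhurst (2–1), Harrow (2–1) — so Glendale is the Condorcet winner.

Glendale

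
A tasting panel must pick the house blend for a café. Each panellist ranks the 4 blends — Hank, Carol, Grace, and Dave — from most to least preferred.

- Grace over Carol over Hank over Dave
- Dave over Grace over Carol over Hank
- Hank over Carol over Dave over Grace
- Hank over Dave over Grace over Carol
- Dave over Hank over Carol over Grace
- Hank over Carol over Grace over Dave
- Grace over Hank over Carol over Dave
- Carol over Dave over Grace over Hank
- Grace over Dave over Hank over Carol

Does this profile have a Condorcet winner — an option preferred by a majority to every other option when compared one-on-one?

Head-to-head results (9 voters total):
Hank vs Carol: Hank wins 6–3.
Hank vs Grace: Grace wins 5–4.
Hank vs Dave: Hank wins 5–4.
Carol vs Grace: Grace wins 5–4.
Carol vs Dave: Carol wins 5–4.
Grace vs Dave: Dave wins 5–4.
No candidate beats all others: Hank beats Dave beats Grace beats Hank, a majority cycle.

No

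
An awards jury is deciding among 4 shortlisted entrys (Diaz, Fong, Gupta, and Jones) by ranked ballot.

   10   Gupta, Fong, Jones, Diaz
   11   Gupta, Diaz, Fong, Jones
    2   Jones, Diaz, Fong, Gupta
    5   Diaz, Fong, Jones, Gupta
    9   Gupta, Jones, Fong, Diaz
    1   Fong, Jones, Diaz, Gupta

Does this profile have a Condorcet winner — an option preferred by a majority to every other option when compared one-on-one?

Yes

Head-to-head results (38 voters total):
Diaz vs Fong: Fong wins 20–18.
Diaz vs Gupta: Gupta wins 30–8.
Diaz vs Jones: Jones wins 22–16.
Fong vs Gupta: Gupta wins 30–8.
Fong vs Jones: Fong wins 27–11.
Gupta vs Jones: Gupta wins 30–8.
Gupta beats each rival — Diaz (30–8), Fong (30–8), Jones (30–8) — so Gupta is the Condorcet winner.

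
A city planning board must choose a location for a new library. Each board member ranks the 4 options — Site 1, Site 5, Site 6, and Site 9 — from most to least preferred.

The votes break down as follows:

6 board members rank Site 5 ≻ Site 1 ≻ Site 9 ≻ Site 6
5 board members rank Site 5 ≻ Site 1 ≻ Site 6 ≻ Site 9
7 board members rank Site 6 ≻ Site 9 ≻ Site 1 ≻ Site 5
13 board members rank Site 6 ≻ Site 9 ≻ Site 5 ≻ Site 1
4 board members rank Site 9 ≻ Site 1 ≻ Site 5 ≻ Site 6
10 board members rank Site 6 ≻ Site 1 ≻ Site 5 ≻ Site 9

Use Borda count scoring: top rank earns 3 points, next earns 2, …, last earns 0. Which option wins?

Site 6

Borda scores:
  Site 1: 6·2 + 5·2 + 7·1 + 13·0 + 4·2 + 10·2 = 57
  Site 5: 6·3 + 5·3 + 7·0 + 13·1 + 4·1 + 10·1 = 60
  Site 6: 6·0 + 5·1 + 7·3 + 13·3 + 4·0 + 10·3 = 95
  Site 9: 6·1 + 5·0 + 7·2 + 13·2 + 4·3 + 10·0 = 58
Site 6 has the highest total.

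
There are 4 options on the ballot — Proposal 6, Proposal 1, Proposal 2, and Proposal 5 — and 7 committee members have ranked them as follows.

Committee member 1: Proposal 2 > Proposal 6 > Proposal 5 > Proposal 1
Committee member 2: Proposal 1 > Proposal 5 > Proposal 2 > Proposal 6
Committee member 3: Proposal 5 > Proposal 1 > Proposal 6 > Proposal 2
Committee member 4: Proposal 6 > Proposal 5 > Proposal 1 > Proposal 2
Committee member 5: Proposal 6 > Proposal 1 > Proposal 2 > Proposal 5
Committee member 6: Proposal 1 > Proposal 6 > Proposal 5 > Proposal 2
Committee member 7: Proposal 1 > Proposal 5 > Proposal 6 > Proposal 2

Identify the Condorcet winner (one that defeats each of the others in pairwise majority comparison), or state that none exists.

Proposal 1

Head-to-head results (7 voters total):
Proposal 6 vs Proposal 1: Proposal 1 wins 4–3.
Proposal 6 vs Proposal 2: Proposal 6 wins 5–2.
Proposal 6 vs Proposal 5: Proposal 6 wins 4–3.
Proposal 1 vs Proposal 2: Proposal 1 wins 6–1.
Proposal 1 vs Proposal 5: Proposal 1 wins 4–3.
Proposal 2 vs Proposal 5: Proposal 5 wins 5–2.
Proposal 1 beats each rival — Proposal 6 (4–3), Proposal 2 (6–1), Proposal 5 (4–3) — so Proposal 1 is the Condorcet winner.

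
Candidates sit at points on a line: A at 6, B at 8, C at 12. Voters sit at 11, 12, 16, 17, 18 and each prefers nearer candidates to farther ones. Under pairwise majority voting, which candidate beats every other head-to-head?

C

With single-peaked preferences on a line, the Condorcet winner is the candidate closest to the median voter.
The median voter (position 16) is closest to C at 12.
Check: C vs A — voters closer to C: 5 of 5.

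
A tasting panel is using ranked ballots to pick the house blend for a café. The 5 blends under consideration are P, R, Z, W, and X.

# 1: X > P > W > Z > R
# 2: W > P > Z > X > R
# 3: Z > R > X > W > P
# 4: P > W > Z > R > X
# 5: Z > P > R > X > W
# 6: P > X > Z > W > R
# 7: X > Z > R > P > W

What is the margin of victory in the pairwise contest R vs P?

Ballots ranking R above P: 2.
Ballots ranking P above R: 5.
P wins 5–2, a margin of 3.

3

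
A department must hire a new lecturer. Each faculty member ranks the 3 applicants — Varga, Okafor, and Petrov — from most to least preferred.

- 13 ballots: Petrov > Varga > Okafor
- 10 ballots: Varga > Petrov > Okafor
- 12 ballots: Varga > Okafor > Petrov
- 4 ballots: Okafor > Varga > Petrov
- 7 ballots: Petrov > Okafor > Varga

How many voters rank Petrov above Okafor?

30

Ballots ranking Petrov above Okafor: 13+10+7 = 30.
Ballots ranking Okafor above Petrov: 12+4 = 16.
So 30 of 46 voters prefer Petrov to Okafor.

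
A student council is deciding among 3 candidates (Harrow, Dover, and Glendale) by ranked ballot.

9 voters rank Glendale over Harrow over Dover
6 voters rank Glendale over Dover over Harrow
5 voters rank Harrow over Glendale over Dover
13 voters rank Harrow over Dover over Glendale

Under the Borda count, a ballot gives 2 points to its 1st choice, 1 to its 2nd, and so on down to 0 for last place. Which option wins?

Harrow

Borda scores:
  Harrow: 9·1 + 6·0 + 5·2 + 13·2 = 45
  Dover: 9·0 + 6·1 + 5·0 + 13·1 = 19
  Glendale: 9·2 + 6·2 + 5·1 + 13·0 = 35
Harrow has the highest total.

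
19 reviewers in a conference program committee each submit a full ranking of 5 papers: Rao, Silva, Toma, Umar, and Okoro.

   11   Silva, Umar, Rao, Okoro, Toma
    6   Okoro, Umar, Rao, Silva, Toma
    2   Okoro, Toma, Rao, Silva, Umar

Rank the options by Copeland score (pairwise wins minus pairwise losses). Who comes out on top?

Silva

Pairwise results:
  Rao vs Silva: Silva wins 11–8.
  Rao vs Toma: Rao wins 17–2.
  Rao vs Umar: Umar wins 17–2.
  Rao vs Okoro: Rao wins 11–8.
  Silva vs Toma: Silva wins 17–2.
  Silva vs Umar: Silva wins 13–6.
  Silva vs Okoro: Silva wins 11–8.
  Toma vs Umar: Umar wins 17–2.
  Toma vs Okoro: Okoro wins 19–0.
  Umar vs Okoro: Umar wins 11–8.
Copeland scores (wins − losses):
  Rao: 2 − 2 = 0
  Silva: 4 − 0 = 4
  Toma: 0 − 4 = -4
  Umar: 3 − 1 = 2
  Okoro: 1 − 3 = -2
Silva has the best Copeland score.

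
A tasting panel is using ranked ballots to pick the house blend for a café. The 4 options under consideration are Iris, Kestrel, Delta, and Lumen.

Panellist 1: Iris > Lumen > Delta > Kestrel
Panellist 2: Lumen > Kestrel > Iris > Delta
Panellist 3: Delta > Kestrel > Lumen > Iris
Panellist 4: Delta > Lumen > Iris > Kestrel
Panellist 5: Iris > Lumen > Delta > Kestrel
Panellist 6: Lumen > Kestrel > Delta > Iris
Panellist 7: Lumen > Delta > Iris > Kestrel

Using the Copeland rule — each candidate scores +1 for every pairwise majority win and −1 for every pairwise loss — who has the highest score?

Pairwise results:
  Iris vs Kestrel: Iris wins 4–3.
  Iris vs Delta: Delta wins 4–3.
  Iris vs Lumen: Lumen wins 5–2.
  Kestrel vs Delta: Delta wins 5–2.
  Kestrel vs Lumen: Lumen wins 6–1.
  Delta vs Lumen: Lumen wins 5–2.
Copeland scores (wins − losses):
  Iris: 1 − 2 = -1
  Kestrel: 0 − 3 = -3
  Delta: 2 − 1 = 1
  Lumen: 3 − 0 = 3
Lumen has the best Copeland score.

Lumen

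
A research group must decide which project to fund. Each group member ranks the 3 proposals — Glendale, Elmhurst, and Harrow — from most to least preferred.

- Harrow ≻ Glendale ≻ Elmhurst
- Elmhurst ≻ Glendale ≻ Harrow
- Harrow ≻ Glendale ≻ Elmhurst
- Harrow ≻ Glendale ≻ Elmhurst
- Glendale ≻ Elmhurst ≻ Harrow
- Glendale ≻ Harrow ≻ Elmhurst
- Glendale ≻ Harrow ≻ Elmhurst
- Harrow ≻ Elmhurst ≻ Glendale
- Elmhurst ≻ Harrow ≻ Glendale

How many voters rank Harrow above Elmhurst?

6

Ballots ranking Harrow above Elmhurst: 6.
Ballots ranking Elmhurst above Harrow: 3.
So 6 of 9 voters prefer Harrow to Elmhurst.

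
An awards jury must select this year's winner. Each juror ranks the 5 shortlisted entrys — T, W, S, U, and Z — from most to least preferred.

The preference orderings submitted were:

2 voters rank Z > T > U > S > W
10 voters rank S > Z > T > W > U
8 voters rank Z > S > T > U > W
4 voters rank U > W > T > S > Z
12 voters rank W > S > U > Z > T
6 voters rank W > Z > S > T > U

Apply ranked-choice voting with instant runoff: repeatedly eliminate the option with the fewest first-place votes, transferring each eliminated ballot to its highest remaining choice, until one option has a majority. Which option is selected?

Round 1: W 18, S 10, Z 10, U 4, T 0. T has the fewest and is eliminated.
Round 2: W 18, S 10, Z 10, U 4. U has the fewest and is eliminated.
Round 3: W 22, S 10, Z 10. W has a majority.

W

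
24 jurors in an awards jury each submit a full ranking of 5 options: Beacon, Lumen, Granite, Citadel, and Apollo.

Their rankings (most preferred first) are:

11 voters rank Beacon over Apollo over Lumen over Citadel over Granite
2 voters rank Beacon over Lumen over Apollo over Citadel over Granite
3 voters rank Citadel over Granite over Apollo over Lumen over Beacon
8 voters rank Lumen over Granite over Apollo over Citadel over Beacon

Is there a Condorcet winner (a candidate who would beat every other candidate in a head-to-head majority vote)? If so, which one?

Head-to-head results (24 voters total):
Beacon vs Lumen: Beacon wins 13–11.
Beacon vs Granite: Beacon wins 13–11.
Beacon vs Citadel: Beacon wins 13–11.
Beacon vs Apollo: Beacon wins 13–11.
Lumen vs Granite: Lumen wins 21–3.
Lumen vs Citadel: Lumen wins 21–3.
Lumen vs Apollo: Apollo wins 14–10.
Granite vs Citadel: Citadel wins 16–8.
Granite vs Apollo: Apollo wins 13–11.
Citadel vs Apollo: Apollo wins 21–3.
Beacon beats each rival — Lumen (13–11), Granite (13–11), Citadel (13–11), Apollo (13–11) — so Beacon is the Condorcet winner.

Beacon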